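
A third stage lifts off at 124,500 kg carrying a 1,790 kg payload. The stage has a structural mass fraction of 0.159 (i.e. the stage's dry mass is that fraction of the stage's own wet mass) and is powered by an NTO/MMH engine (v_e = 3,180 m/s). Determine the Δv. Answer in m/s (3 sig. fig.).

Stage wet mass = m₀ − payload = 124,500 − 1,790 = 122,710 kg.
Stage dry mass = ε × stage wet mass = 0.159 × 122,710 = 19,510.9 kg.
Burnout mass m_f = stage dry + payload = 19,510.9 + 1,790 = 21,300.9 kg.
Δv = v_e · ln(124,500/21,300.9) = 3180.0 × ln(5.845) = 3180.0 × 1.7656 ≈ 5614 m/s.

Δv ≈ 5610 m/s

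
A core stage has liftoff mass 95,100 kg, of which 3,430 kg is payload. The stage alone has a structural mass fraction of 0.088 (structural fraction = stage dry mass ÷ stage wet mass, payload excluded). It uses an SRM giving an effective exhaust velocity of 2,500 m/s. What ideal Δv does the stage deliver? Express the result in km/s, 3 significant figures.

Δv ≈ 5.28 km/s

Stage wet mass = m₀ − payload = 95,100 − 3,430 = 91,670 kg.
Stage dry mass = ε × stage wet mass = 0.088 × 91,670 = 8,066.96 kg.
Burnout mass m_f = stage dry + payload = 8,066.96 + 3,430 = 11,496.96 kg.
Δv = v_e · ln(95,100/11,496.96) = 2500.0 × ln(8.272) = 2500.0 × 2.1128 ≈ 5282 m/s.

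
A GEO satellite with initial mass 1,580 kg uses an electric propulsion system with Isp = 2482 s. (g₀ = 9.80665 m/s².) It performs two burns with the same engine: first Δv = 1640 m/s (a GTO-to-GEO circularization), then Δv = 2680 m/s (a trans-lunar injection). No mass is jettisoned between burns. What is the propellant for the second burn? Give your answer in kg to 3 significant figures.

propellant for the second burn ≈ 154 kg

v_e = Isp · g₀ = 2482 × 9.80665 = 24340.1 m/s.
After the first burn: m = 1580 × exp(−1640/24340.1) = 1580 × 0.93484 = 1,477.05 kg.
After the second burn: m = 1,477.05 × exp(−2680/24340.1) = 1,477.05 × 0.89574 = 1,323.05 kg.
Second-burn propellant = 1,477.05 − 1,323.05 = 154 kg.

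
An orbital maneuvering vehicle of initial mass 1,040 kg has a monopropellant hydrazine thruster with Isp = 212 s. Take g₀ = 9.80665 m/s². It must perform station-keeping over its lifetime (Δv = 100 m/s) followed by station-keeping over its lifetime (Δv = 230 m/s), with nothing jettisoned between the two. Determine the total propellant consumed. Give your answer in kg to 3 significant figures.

v_e = Isp · g₀ = 212 × 9.80665 = 2079.0 m/s.
After the first burn: m = 1040 × exp(−100/2079.0) = 1040 × 0.95304 = 991.162 kg.
After the second burn: m = 991.162 × exp(−230/2079.0) = 991.162 × 0.89527 = 887.358 kg.
Total propellant = m₀ − m_final = 1040 − 887.358 = 152.642 kg.

total propellant consumed ≈ 153 kg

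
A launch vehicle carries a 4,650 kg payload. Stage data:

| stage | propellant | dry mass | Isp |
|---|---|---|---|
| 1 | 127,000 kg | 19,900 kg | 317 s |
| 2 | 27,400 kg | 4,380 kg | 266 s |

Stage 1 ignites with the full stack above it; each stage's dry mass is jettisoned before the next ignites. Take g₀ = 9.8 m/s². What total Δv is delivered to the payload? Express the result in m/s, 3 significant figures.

Δv ≈ 7300 m/s

Ignition mass of stage 1 = 127,000+19,900 + 27,400+4,380 + 4,650 = 183,330 kg.
Stage 1: m₀ = 183,330 kg, m_f = 183,330 − 127,000 = 56,330 kg; Δv = 317×9.8×ln(3.255) = 3106.6×1.1801 ≈ 3666 m/s.
Stage 2: m₀ = 36,430 kg, m_f = 36,430 − 27,400 = 9,030 kg; Δv = 266×9.8×ln(4.034) = 2606.8×1.3948 ≈ 3636 m/s.
Total Δv = 3666 + 3636 = 7302 m/s.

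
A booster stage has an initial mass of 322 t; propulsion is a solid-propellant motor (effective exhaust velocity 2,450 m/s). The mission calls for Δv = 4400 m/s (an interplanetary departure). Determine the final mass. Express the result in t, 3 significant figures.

m₀/m_f = exp(Δv / v_e) = exp(4400 / 2450.0) = exp(1.7959) = 6.0250.
m_f = m₀ / 6.0250 = 322 / 6.0250 = 53.444 t.

final mass ≈ 53.4 t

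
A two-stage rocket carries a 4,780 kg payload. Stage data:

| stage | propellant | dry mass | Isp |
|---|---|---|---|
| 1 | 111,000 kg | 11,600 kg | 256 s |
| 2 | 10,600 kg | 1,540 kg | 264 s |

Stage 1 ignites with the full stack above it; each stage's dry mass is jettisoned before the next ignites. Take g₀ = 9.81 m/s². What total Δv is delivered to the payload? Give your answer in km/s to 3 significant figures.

Ignition mass of stage 1 = 111,000+11,600 + 10,600+1,540 + 4,780 = 139,520 kg.
Stage 1: m₀ = 139,520 kg, m_f = 139,520 − 111,000 = 28,520 kg; Δv = 256×9.81×ln(4.892) = 2511.4×1.5876 ≈ 3987 m/s.
Stage 2: m₀ = 16,920 kg, m_f = 16,920 − 10,600 = 6,320 kg; Δv = 264×9.81×ln(2.677) = 2589.8×0.9848 ≈ 2550 m/s.
Total Δv = 3987 + 2550 = 6537 m/s.

Δv ≈ 6.54 km/s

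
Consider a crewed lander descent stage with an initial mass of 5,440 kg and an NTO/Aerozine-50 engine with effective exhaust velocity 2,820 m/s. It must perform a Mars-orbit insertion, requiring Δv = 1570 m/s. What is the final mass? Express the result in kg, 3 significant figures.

m₀/m_f = exp(Δv / v_e) = exp(1570 / 2820.0) = exp(0.5567) = 1.7450.
m_f = m₀ / 1.7450 = 5,440 / 1.7450 = 3,117.48 kg.

final mass ≈ 3120 kg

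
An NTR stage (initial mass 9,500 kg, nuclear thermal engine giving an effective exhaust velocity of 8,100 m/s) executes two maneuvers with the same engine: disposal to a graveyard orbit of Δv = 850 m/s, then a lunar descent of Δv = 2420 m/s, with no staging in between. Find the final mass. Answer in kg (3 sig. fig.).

After the first burn: m = 9500 × exp(−850/8100.0) = 9500 × 0.90038 = 8,553.61 kg.
After the second burn: m = 8,553.61 × exp(−2420/8100.0) = 8,553.61 × 0.74173 = 6,344.47 kg.

final mass ≈ 6340 kg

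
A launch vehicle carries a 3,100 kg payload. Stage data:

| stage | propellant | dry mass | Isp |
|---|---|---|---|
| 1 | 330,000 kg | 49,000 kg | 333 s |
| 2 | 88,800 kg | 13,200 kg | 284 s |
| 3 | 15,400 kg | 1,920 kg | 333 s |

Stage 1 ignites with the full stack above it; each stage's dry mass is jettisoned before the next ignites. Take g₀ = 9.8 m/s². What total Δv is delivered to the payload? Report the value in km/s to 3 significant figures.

Δv ≈ 11.7 km/s

Ignition mass of stage 1 = 330,000+49,000 + 88,800+13,200 + 15,400+1,920 + 3,100 = 501,420 kg.
Stage 1: m₀ = 501,420 kg, m_f = 501,420 − 330,000 = 171,420 kg; Δv = 333×9.8×ln(2.925) = 3263.4×1.0733 ≈ 3503 m/s.
Stage 2: m₀ = 122,420 kg, m_f = 122,420 − 88,800 = 33,620 kg; Δv = 284×9.8×ln(3.641) = 2783.2×1.2923 ≈ 3597 m/s.
Stage 3: m₀ = 20,420 kg, m_f = 20,420 − 15,400 = 5,020 kg; Δv = 333×9.8×ln(4.068) = 3263.4×1.4031 ≈ 4579 m/s.
Total Δv = 3503 + 3597 + 4579 = 11679 m/s.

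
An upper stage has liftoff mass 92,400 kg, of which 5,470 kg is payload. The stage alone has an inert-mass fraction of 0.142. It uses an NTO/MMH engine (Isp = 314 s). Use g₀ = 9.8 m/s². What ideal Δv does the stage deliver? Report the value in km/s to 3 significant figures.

Δv ≈ 5.07 km/s

Stage wet mass = m₀ − payload = 92,400 − 5,470 = 86,930 kg.
Stage dry mass = ε × stage wet mass = 0.142 × 86,930 = 12,344.1 kg.
Burnout mass m_f = stage dry + payload = 12,344.1 + 5,470 = 17,814.1 kg.
v_e = Isp · g₀ = 314 × 9.8 = 3077.2 m/s.
Δv = v_e · ln(92,400/17,814.1) = 3077.2 × ln(5.187) = 3077.2 × 1.6461 ≈ 5065 m/s.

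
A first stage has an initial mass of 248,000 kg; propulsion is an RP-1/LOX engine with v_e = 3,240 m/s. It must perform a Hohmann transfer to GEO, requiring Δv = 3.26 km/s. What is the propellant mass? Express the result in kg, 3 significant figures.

m₀/m_f = exp(Δv / v_e) = exp(3260 / 3240.0) = exp(1.0062) = 2.7351.
m_f = 248,000 / 2.7351 = 90,673.1 kg, so propellant = m₀ − m_f = 248,000 − 90,673.1 = 157,326.9 kg.

propellant mass ≈ 157000 kg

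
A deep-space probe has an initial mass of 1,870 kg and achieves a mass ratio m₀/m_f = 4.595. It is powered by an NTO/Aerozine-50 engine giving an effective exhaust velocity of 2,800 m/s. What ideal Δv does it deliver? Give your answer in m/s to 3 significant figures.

From the ideal rocket equation, Δv = v_e · ln(4.595) = 2800.0 × 1.5250 ≈ 4269.9 m/s.

Δv ≈ 4270 m/s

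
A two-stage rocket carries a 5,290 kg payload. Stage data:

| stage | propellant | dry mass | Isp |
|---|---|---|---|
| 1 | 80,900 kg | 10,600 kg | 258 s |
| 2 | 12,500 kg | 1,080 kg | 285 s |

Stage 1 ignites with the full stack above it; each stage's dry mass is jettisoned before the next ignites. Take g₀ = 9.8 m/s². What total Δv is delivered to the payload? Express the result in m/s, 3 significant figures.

Ignition mass of stage 1 = 80,900+10,600 + 12,500+1,080 + 5,290 = 110,370 kg.
Stage 1: m₀ = 110,370 kg, m_f = 110,370 − 80,900 = 29,470 kg; Δv = 258×9.8×ln(3.745) = 2528.4×1.3205 ≈ 3339 m/s.
Stage 2: m₀ = 18,870 kg, m_f = 18,870 − 12,500 = 6,370 kg; Δv = 285×9.8×ln(2.962) = 2793.0×1.0860 ≈ 3033 m/s.
Total Δv = 3339 + 3033 = 6372 m/s.

Δv ≈ 6370 m/s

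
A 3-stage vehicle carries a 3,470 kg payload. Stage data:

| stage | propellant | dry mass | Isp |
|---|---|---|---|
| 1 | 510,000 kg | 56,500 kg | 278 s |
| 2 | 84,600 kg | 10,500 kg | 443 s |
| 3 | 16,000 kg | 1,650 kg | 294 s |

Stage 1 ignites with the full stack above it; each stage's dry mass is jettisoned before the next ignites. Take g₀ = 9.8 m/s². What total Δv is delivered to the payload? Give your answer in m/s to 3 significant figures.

Δv ≈ 13500 m/s

Ignition mass of stage 1 = 510,000+56,500 + 84,600+10,500 + 16,000+1,650 + 3,470 = 682,720 kg.
Stage 1: m₀ = 682,720 kg, m_f = 682,720 − 510,000 = 172,720 kg; Δv = 278×9.8×ln(3.953) = 2724.4×1.3744 ≈ 3744 m/s.
Stage 2: m₀ = 116,220 kg, m_f = 116,220 − 84,600 = 31,620 kg; Δv = 443×9.8×ln(3.676) = 4341.4×1.3017 ≈ 5651 m/s.
Stage 3: m₀ = 21,120 kg, m_f = 21,120 − 16,000 = 5,120 kg; Δv = 294×9.8×ln(4.125) = 2881.2×1.4171 ≈ 4083 m/s.
Total Δv = 3744 + 5651 + 4083 = 13478 m/s.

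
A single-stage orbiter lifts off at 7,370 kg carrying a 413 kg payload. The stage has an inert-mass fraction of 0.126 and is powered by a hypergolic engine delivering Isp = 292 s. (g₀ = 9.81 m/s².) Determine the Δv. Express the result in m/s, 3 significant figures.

Stage wet mass = m₀ − payload = 7,370 − 413 = 6,957 kg.
Stage dry mass = ε × stage wet mass = 0.126 × 6,957 = 876.582 kg.
Burnout mass m_f = stage dry + payload = 876.582 + 413 = 1,289.582 kg.
v_e = Isp · g₀ = 292 × 9.81 = 2864.5 m/s.
By the Tsiolkovsky rocket equation, Δv = v_e · ln(7,370/1,289.582) = 2864.5 × ln(5.715) = 2864.5 × 1.7431 ≈ 4993 m/s.

Δv ≈ 4990 m/s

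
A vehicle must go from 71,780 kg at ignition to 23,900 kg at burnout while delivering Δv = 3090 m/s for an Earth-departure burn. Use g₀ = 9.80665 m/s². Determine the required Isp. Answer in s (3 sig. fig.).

ln(m₀/m_f) = ln(71780/23900) = ln(3.003) = 1.0997.
From the ideal rocket equation, v_e = Δv / ln(m₀/m_f) = 3090 / 1.0997 = 2809.8 m/s.
Isp = v_e / g₀ = 2809.8 / 9.80665 = 286.5 s.

Isp ≈ 287 s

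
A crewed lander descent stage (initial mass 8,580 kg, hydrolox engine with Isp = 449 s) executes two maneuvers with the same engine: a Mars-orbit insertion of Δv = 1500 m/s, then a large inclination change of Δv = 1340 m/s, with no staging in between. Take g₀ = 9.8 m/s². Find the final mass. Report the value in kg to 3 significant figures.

final mass ≈ 4500 kg

v_e = Isp · g₀ = 449 × 9.8 = 4400.2 m/s.
After the first burn: m = 8580 × exp(−1500/4400.2) = 8580 × 0.71113 = 6,101.5 kg.
After the second burn: m = 6,101.5 × exp(−1340/4400.2) = 6,101.5 × 0.73747 = 4,499.67 kg.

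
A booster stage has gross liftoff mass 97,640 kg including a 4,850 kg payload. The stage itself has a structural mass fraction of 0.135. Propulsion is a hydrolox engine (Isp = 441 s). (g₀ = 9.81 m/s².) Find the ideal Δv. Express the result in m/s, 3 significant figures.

Δv ≈ 7470 m/s

Stage wet mass = m₀ − payload = 97,640 − 4,850 = 92,790 kg.
Stage dry mass = ε × stage wet mass = 0.135 × 92,790 = 12,526.7 kg.
Burnout mass m_f = stage dry + payload = 12,526.7 + 4,850 = 17,376.7 kg.
v_e = Isp · g₀ = 441 × 9.81 = 4326.2 m/s.
Using Δv = v_e ln(m₀/m_f): Δv = v_e · ln(97,640/17,376.7) = 4326.2 × ln(5.619) = 4326.2 × 1.7262 ≈ 7468 m/s.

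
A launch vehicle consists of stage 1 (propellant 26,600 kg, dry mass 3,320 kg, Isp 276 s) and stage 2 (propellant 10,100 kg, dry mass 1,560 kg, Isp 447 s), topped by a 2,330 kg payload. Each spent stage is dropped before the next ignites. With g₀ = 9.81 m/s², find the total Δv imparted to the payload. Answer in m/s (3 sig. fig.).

Δv ≈ 8130 m/s

Ignition mass of stage 1 = 26,600+3,320 + 10,100+1,560 + 2,330 = 43,910 kg.
Stage 1: m₀ = 43,910 kg, m_f = 43,910 − 26,600 = 17,310 kg; Δv = 276×9.81×ln(2.537) = 2707.6×0.9309 ≈ 2520 m/s.
Stage 2: m₀ = 13,990 kg, m_f = 13,990 − 10,100 = 3,890 kg; Δv = 447×9.81×ln(3.596) = 4385.1×1.2799 ≈ 5613 m/s.
Total Δv = 2520 + 5613 = 8133 m/s.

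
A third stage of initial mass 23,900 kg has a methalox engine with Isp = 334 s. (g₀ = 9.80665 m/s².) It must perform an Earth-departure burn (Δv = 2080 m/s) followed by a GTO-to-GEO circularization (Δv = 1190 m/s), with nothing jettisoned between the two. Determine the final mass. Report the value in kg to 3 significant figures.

final mass ≈ 8810 kg

v_e = Isp · g₀ = 334 × 9.80665 = 3275.4 m/s.
After the first burn: m = 23900 × exp(−2080/3275.4) = 23900 × 0.52992 = 12,665.1 kg.
After the second burn: m = 12,665.1 × exp(−1190/3275.4) = 12,665.1 × 0.69537 = 8,806.93 kg.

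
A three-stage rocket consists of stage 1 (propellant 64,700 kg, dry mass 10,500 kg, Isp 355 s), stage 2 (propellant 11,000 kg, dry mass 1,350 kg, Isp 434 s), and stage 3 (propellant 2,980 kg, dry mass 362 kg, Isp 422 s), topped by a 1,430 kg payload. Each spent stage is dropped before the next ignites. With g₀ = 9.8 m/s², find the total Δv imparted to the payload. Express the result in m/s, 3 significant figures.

Δv ≈ 12600 m/s

Ignition mass of stage 1 = 64,700+10,500 + 11,000+1,350 + 2,980+362 + 1,430 = 92,322 kg.
Stage 1: m₀ = 92,322 kg, m_f = 92,322 − 64,700 = 27,622 kg; Δv = 355×9.8×ln(3.342) = 3479.0×1.2067 ≈ 4198 m/s.
Stage 2: m₀ = 17,122 kg, m_f = 17,122 − 11,000 = 6,122 kg; Δv = 434×9.8×ln(2.797) = 4253.2×1.0285 ≈ 4374 m/s.
Stage 3: m₀ = 4,772 kg, m_f = 4,772 − 2,980 = 1,792 kg; Δv = 422×9.8×ln(2.663) = 4135.6×0.9794 ≈ 4051 m/s.
Total Δv = 4198 + 4374 + 4051 = 12623 m/s.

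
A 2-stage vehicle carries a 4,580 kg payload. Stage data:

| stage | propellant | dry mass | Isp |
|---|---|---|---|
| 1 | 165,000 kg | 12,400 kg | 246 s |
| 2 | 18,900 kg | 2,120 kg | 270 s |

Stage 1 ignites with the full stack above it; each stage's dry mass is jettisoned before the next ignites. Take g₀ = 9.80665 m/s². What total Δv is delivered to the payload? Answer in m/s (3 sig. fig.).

Ignition mass of stage 1 = 165,000+12,400 + 18,900+2,120 + 4,580 = 203,000 kg.
Stage 1: m₀ = 203,000 kg, m_f = 203,000 − 165,000 = 38,000 kg; Δv = 246×9.80665×ln(5.342) = 2412.4×1.6756 ≈ 4042 m/s.
Stage 2: m₀ = 25,600 kg, m_f = 25,600 − 18,900 = 6,700 kg; Δv = 270×9.80665×ln(3.821) = 2647.8×1.3405 ≈ 3549 m/s.
Total Δv = 4042 + 3549 = 7591 m/s.

Δv ≈ 7590 m/s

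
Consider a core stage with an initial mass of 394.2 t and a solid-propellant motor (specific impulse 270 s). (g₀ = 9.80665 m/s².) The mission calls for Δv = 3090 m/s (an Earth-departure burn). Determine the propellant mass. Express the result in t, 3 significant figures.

v_e = Isp · g₀ = 270 × 9.80665 = 2647.8 m/s.
m₀/m_f = exp(Δv / v_e) = exp(3090 / 2647.8) = exp(1.1670) = 3.2124.
m_f = 394.2 / 3.2124 = 122.712 t, so propellant = m₀ − m_f = 394.2 − 122.712 = 271.488 t.

propellant mass ≈ 271 t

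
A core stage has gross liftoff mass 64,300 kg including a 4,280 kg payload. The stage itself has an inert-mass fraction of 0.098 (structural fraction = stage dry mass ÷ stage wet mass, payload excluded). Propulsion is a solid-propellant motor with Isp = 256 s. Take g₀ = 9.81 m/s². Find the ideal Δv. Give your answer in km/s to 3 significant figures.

Δv ≈ 4.63 km/s

Stage wet mass = m₀ − payload = 64,300 − 4,280 = 60,020 kg.
Stage dry mass = ε × stage wet mass = 0.098 × 60,020 = 5,881.96 kg.
Burnout mass m_f = stage dry + payload = 5,881.96 + 4,280 = 10,161.96 kg.
v_e = Isp · g₀ = 256 × 9.81 = 2511.4 m/s.
From the ideal rocket equation, Δv = v_e · ln(64,300/10,161.96) = 2511.4 × ln(6.328) = 2511.4 × 1.8449 ≈ 4633 m/s.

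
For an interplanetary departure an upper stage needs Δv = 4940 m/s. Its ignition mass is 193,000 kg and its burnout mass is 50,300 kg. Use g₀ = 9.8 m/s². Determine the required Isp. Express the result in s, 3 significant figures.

Isp ≈ 375 s

ln(m₀/m_f) = ln(193000/50300) = ln(3.837) = 1.3447.
By the Tsiolkovsky rocket equation, v_e = Δv / ln(m₀/m_f) = 4940 / 1.3447 = 3673.7 m/s.
Isp = v_e / g₀ = 3673.7 / 9.8 = 374.9 s.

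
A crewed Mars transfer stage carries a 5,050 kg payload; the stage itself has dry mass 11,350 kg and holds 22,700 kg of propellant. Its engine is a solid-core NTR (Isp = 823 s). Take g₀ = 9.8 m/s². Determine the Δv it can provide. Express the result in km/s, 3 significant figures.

Δv ≈ 7.01 km/s

v_e = Isp · g₀ = 823 × 9.8 = 8065.4 m/s.
m₀ = payload + dry + propellant = 5,050 + 11,350 + 22,700 = 39,100 kg.
m_f = payload + dry = 5,050 + 11,350 = 16,400 kg.
Rocket equation: Δv = v_e · ln(m₀/m_f) = 8065.4 × ln(2.384) = 8065.4 × 0.8688 ≈ 7007.6 m/s.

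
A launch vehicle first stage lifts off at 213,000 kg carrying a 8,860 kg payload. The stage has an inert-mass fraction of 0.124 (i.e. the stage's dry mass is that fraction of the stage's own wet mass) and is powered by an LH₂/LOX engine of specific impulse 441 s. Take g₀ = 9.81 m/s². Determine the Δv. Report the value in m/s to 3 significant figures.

Δv ≈ 7920 m/s

Stage wet mass = m₀ − payload = 213,000 − 8,860 = 204,140 kg.
Stage dry mass = ε × stage wet mass = 0.124 × 204,140 = 25,313.4 kg.
Burnout mass m_f = stage dry + payload = 25,313.4 + 8,860 = 34,173.4 kg.
v_e = Isp · g₀ = 441 × 9.81 = 4326.2 m/s.
Using Δv = v_e ln(m₀/m_f): Δv = v_e · ln(213,000/34,173.4) = 4326.2 × ln(6.233) = 4326.2 × 1.8298 ≈ 7916 m/s.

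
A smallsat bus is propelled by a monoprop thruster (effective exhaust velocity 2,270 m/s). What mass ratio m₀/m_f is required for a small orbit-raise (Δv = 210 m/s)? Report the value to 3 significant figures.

mass ratio ≈ 1.10

From the ideal rocket equation, m₀/m_f = exp(Δv / v_e) = exp(210 / 2270.0) = exp(0.0925) = 1.0969.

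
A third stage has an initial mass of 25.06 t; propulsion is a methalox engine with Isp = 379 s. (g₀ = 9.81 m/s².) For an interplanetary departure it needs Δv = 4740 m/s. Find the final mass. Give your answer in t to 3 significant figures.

final mass ≈ 7.00 t

v_e = Isp · g₀ = 379 × 9.81 = 3718.0 m/s.
From the ideal rocket equation, m₀/m_f = exp(Δv / v_e) = exp(4740 / 3718.0) = exp(1.2749) = 3.5783.
m_f = m₀ / 3.5783 = 25.06 / 3.5783 = 7.00333 t.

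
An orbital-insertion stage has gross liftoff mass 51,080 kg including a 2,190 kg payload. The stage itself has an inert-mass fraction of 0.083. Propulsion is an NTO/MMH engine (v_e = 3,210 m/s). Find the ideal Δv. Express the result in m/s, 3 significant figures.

Stage wet mass = m₀ − payload = 51,080 − 2,190 = 48,890 kg.
Stage dry mass = ε × stage wet mass = 0.083 × 48,890 = 4,057.87 kg.
Burnout mass m_f = stage dry + payload = 4,057.87 + 2,190 = 6,247.87 kg.
Using Δv = v_e ln(m₀/m_f): Δv = v_e · ln(51,080/6,247.87) = 3210.0 × ln(8.176) = 3210.0 × 2.1012 ≈ 6745 m/s.

Δv ≈ 6740 m/s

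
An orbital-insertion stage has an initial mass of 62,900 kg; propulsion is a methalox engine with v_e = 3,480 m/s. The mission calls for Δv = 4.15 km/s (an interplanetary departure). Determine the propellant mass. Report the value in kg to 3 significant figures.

Using Δv = v_e ln(m₀/m_f): m₀/m_f = exp(Δv / v_e) = exp(4150 / 3480.0) = exp(1.1925) = 3.2954.
m_f = 62,900 / 3.2954 = 19,087.2 kg, so propellant = m₀ − m_f = 62,900 − 19,087.2 = 43,812.8 kg.

propellant mass ≈ 43800 kg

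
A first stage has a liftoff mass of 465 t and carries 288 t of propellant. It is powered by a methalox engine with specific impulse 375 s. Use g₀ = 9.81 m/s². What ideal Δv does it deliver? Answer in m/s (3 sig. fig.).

Δv ≈ 3550 m/s

v_e = Isp · g₀ = 375 × 9.81 = 3678.8 m/s.
m_f = m₀ − m_prop = 465 − 288 = 177 t.
Δv = v_e · ln(m₀/m_f) = 3678.8 × ln(2.627) = 3678.8 × 0.9659 ≈ 3553.3 m/s.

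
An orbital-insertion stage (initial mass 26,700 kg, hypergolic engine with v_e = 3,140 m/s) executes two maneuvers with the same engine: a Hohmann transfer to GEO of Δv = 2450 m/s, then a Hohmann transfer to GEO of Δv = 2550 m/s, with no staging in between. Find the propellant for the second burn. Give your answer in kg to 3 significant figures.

After the first burn: m = 26700 × exp(−2450/3140.0) = 26700 × 0.45829 = 12,236.3 kg.
After the second burn: m = 12,236.3 × exp(−2550/3140.0) = 12,236.3 × 0.44392 = 5,431.94 kg.
Second-burn propellant = 12,236.3 − 5,431.94 = 6,804.36 kg.

propellant for the second burn ≈ 6800 kg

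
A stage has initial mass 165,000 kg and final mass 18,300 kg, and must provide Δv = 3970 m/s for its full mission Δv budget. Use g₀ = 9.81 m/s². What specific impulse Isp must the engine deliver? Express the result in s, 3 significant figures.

Isp ≈ 184 s

ln(m₀/m_f) = ln(165000/18300) = ln(9.016) = 2.1990.
v_e = Δv / ln(m₀/m_f) = 3970 / 2.1990 = 1805.3 m/s.
Isp = v_e / g₀ = 1805.3 / 9.81 = 184.0 s.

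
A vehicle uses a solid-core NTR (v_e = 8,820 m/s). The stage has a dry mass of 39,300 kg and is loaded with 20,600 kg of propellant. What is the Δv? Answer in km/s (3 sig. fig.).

m₀ = m_dry + m_prop = 39,300 + 20,600 = 59,900 kg.
Δv = v_e · ln(m₀/m_f) = 8820.0 × ln(1.524) = 8820.0 × 0.4215 ≈ 3717.2 m/s.

Δv ≈ 3.72 km/s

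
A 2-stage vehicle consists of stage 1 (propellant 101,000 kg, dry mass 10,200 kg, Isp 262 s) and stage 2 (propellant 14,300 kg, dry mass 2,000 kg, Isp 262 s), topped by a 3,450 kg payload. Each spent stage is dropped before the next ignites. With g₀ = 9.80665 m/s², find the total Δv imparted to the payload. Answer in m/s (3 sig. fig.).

Δv ≈ 7100 m/s

Ignition mass of stage 1 = 101,000+10,200 + 14,300+2,000 + 3,450 = 130,950 kg.
Stage 1: m₀ = 130,950 kg, m_f = 130,950 − 101,000 = 29,950 kg; Δv = 262×9.80665×ln(4.372) = 2569.3×1.4753 ≈ 3791 m/s.
Stage 2: m₀ = 19,750 kg, m_f = 19,750 − 14,300 = 5,450 kg; Δv = 262×9.80665×ln(3.624) = 2569.3×1.2875 ≈ 3308 m/s.
Total Δv = 3791 + 3308 = 7099 m/s.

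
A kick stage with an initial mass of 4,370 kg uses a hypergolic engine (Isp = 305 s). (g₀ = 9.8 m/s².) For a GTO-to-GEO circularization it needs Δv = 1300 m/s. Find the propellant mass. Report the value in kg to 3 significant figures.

v_e = Isp · g₀ = 305 × 9.8 = 2989.0 m/s.
m₀/m_f = exp(Δv / v_e) = exp(1300 / 2989.0) = exp(0.4349) = 1.5449.
m_f = 4,370 / 1.5449 = 2,828.66 kg, so propellant = m₀ − m_f = 4,370 − 2,828.66 = 1,541.34 kg.

propellant mass ≈ 1540 kg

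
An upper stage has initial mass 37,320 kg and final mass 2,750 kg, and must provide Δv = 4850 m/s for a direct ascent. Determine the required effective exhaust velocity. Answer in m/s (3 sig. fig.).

ln(m₀/m_f) = ln(37320/2750) = ln(13.57) = 2.6079.
v_e = Δv / ln(m₀/m_f) = 4850 / 2.6079 = 1859.7 m/s.

v_e ≈ 1860 m/s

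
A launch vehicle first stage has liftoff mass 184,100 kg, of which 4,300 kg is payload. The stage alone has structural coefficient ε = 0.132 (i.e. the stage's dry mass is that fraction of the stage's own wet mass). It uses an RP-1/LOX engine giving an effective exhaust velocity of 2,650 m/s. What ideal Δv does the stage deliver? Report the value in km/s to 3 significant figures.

Stage wet mass = m₀ − payload = 184,100 − 4,300 = 179,800 kg.
Stage dry mass = ε × stage wet mass = 0.132 × 179,800 = 23,733.6 kg.
Burnout mass m_f = stage dry + payload = 23,733.6 + 4,300 = 28,033.6 kg.
Δv = v_e · ln(184,100/28,033.6) = 2650.0 × ln(6.567) = 2650.0 × 1.8821 ≈ 4987 m/s.

Δv ≈ 4.99 km/s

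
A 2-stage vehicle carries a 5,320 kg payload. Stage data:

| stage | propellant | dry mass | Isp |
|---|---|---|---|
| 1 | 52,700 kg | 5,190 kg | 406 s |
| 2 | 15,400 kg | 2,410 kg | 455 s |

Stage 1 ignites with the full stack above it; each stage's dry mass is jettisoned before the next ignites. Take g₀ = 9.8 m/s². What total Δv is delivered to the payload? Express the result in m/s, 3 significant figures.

Ignition mass of stage 1 = 52,700+5,190 + 15,400+2,410 + 5,320 = 81,020 kg.
Stage 1: m₀ = 81,020 kg, m_f = 81,020 − 52,700 = 28,320 kg; Δv = 406×9.8×ln(2.861) = 3978.8×1.0511 ≈ 4182 m/s.
Stage 2: m₀ = 23,130 kg, m_f = 23,130 − 15,400 = 7,730 kg; Δv = 455×9.8×ln(2.992) = 4459.0×1.0960 ≈ 4887 m/s.
Total Δv = 4182 + 4887 = 9069 m/s.

Δv ≈ 9070 m/s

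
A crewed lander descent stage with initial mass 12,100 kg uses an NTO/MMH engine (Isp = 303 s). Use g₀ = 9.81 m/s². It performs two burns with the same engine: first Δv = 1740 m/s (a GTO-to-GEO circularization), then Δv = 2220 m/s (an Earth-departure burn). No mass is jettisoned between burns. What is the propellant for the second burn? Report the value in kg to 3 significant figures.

propellant for the second burn ≈ 3550 kg

v_e = Isp · g₀ = 303 × 9.81 = 2972.4 m/s.
After the first burn: m = 12100 × exp(−1740/2972.4) = 12100 × 0.55689 = 6,738.37 kg.
After the second burn: m = 6,738.37 × exp(−2220/2972.4) = 6,738.37 × 0.47385 = 3,192.98 kg.
Second-burn propellant = 6,738.37 − 3,192.98 = 3,545.39 kg.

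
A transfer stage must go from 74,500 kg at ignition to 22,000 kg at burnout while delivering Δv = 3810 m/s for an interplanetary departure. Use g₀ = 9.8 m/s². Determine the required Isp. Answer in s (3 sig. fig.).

ln(m₀/m_f) = ln(74500/22000) = ln(3.386) = 1.2198.
Rocket equation: v_e = Δv / ln(m₀/m_f) = 3810 / 1.2198 = 3123.6 m/s.
Isp = v_e / g₀ = 3123.6 / 9.8 = 318.7 s.

Isp ≈ 319 s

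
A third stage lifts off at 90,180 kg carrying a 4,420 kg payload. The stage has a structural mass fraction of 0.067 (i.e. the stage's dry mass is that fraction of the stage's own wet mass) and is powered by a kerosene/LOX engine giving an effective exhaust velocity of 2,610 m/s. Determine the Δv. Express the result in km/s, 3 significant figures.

Stage wet mass = m₀ − payload = 90,180 − 4,420 = 85,760 kg.
Stage dry mass = ε × stage wet mass = 0.067 × 85,760 = 5,745.92 kg.
Burnout mass m_f = stage dry + payload = 5,745.92 + 4,420 = 10,165.92 kg.
Rocket equation: Δv = v_e · ln(90,180/10,165.92) = 2610.0 × ln(8.871) = 2610.0 × 2.1828 ≈ 5697 m/s.

Δv ≈ 5.70 km/s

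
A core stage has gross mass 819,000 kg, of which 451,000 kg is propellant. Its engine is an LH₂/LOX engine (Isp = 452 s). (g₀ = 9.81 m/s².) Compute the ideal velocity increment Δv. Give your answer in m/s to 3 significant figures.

v_e = Isp · g₀ = 452 × 9.81 = 4434.1 m/s.
m_f = m₀ − m_prop = 819,000 − 451,000 = 368,000 kg.
Δv = v_e · ln(m₀/m_f) = 4434.1 × ln(2.226) = 4434.1 × 0.8000 ≈ 3547.3 m/s.

Δv ≈ 3550 m/s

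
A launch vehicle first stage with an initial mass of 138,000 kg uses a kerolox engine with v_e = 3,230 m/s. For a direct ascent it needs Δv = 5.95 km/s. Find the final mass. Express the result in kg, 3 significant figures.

final mass ≈ 21900 kg

m₀/m_f = exp(Δv / v_e) = exp(5950 / 3230.0) = exp(1.8421) = 6.3098.
m_f = m₀ / 6.3098 = 138,000 / 6.3098 = 21,870.7 kg.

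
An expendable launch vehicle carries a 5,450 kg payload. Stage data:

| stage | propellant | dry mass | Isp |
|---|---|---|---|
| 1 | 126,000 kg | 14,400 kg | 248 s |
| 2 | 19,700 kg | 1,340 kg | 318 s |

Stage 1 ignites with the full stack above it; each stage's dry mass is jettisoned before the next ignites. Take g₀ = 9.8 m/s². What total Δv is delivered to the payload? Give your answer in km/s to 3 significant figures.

Δv ≈ 7.66 km/s

Ignition mass of stage 1 = 126,000+14,400 + 19,700+1,340 + 5,450 = 166,890 kg.
Stage 1: m₀ = 166,890 kg, m_f = 166,890 − 126,000 = 40,890 kg; Δv = 248×9.8×ln(4.081) = 2430.4×1.4064 ≈ 3418 m/s.
Stage 2: m₀ = 26,490 kg, m_f = 26,490 − 19,700 = 6,790 kg; Δv = 318×9.8×ln(3.901) = 3116.4×1.3613 ≈ 4242 m/s.
Total Δv = 3418 + 4242 = 7660 m/s.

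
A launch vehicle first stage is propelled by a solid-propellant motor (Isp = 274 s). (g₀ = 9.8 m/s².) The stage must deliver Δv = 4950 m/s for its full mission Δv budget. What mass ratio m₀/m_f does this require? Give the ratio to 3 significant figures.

v_e = Isp · g₀ = 274 × 9.8 = 2685.2 m/s.
Rocket equation: m₀/m_f = exp(Δv / v_e) = exp(4950 / 2685.2) = exp(1.8434) = 6.3182.

mass ratio ≈ 6.32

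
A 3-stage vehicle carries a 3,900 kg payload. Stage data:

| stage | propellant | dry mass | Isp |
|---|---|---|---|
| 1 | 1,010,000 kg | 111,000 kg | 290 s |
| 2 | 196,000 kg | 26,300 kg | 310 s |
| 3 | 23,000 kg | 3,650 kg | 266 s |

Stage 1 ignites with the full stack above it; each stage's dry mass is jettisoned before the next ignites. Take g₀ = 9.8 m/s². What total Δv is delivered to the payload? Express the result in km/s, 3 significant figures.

Ignition mass of stage 1 = 1,010,000+111,000 + 196,000+26,300 + 23,000+3,650 + 3,900 = 1,373,850 kg.
Stage 1: m₀ = 1,373,850 kg, m_f = 1,373,850 − 1,010,000 = 363,850 kg; Δv = 290×9.8×ln(3.776) = 2842.0×1.3286 ≈ 3776 m/s.
Stage 2: m₀ = 252,850 kg, m_f = 252,850 − 196,000 = 56,850 kg; Δv = 310×9.8×ln(4.448) = 3038.0×1.4924 ≈ 4534 m/s.
Stage 3: m₀ = 30,550 kg, m_f = 30,550 − 23,000 = 7,550 kg; Δv = 266×9.8×ln(4.046) = 2606.8×1.3978 ≈ 3644 m/s.
Total Δv = 3776 + 4534 + 3644 = 11954 m/s.

Δv ≈ 12.0 km/s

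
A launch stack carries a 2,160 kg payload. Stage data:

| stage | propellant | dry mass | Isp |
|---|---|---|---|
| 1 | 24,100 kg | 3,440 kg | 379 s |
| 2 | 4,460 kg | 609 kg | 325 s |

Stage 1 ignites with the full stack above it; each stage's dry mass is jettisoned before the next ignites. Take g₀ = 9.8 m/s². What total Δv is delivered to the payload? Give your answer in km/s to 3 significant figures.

Ignition mass of stage 1 = 24,100+3,440 + 4,460+609 + 2,160 = 34,769 kg.
Stage 1: m₀ = 34,769 kg, m_f = 34,769 − 24,100 = 10,669 kg; Δv = 379×9.8×ln(3.259) = 3714.2×1.1814 ≈ 4388 m/s.
Stage 2: m₀ = 7,229 kg, m_f = 7,229 − 4,460 = 2,769 kg; Δv = 325×9.8×ln(2.611) = 3185.0×0.9596 ≈ 3056 m/s.
Total Δv = 4388 + 3056 = 7444 m/s.

Δv ≈ 7.44 km/s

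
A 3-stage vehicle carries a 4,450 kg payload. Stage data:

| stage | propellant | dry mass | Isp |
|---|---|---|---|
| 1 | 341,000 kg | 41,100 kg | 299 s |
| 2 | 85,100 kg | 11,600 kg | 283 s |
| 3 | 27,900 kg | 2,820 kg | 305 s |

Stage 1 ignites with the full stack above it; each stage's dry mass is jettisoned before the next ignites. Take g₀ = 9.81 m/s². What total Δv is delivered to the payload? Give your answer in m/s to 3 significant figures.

Ignition mass of stage 1 = 341,000+41,100 + 85,100+11,600 + 27,900+2,820 + 4,450 = 513,970 kg.
Stage 1: m₀ = 513,970 kg, m_f = 513,970 − 341,000 = 172,970 kg; Δv = 299×9.81×ln(2.971) = 2933.2×1.0890 ≈ 3194 m/s.
Stage 2: m₀ = 131,870 kg, m_f = 131,870 − 85,100 = 46,770 kg; Δv = 283×9.81×ln(2.82) = 2776.2×1.0366 ≈ 2878 m/s.
Stage 3: m₀ = 35,170 kg, m_f = 35,170 − 27,900 = 7,270 kg; Δv = 305×9.81×ln(4.838) = 2992.1×1.5764 ≈ 4717 m/s.
Total Δv = 3194 + 2878 + 4717 = 10789 m/s.

Δv ≈ 10800 m/s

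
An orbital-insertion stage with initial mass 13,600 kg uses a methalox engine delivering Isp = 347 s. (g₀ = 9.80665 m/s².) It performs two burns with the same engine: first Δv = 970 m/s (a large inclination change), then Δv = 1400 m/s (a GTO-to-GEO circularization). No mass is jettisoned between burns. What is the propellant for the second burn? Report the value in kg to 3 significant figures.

v_e = Isp · g₀ = 347 × 9.80665 = 3402.9 m/s.
After the first burn: m = 13600 × exp(−970/3402.9) = 13600 × 0.75198 = 10,226.9 kg.
After the second burn: m = 10,226.9 × exp(−1400/3402.9) = 10,226.9 × 0.66271 = 6,777.47 kg.
Second-burn propellant = 10,226.9 − 6,777.47 = 3,449.43 kg.

propellant for the second burn ≈ 3450 kg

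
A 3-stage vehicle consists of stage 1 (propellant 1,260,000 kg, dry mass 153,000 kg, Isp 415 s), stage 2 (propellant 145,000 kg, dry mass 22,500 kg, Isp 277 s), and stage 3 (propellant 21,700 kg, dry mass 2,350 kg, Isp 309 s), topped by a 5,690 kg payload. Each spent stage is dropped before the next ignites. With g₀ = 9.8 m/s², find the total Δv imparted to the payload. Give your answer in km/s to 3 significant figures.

Ignition mass of stage 1 = 1,260,000+153,000 + 145,000+22,500 + 21,700+2,350 + 5,690 = 1,610,240 kg.
Stage 1: m₀ = 1,610,240 kg, m_f = 1,610,240 − 1,260,000 = 350,240 kg; Δv = 415×9.8×ln(4.598) = 4067.0×1.5255 ≈ 6204 m/s.
Stage 2: m₀ = 197,240 kg, m_f = 197,240 − 145,000 = 52,240 kg; Δv = 277×9.8×ln(3.776) = 2714.6×1.3286 ≈ 3607 m/s.
Stage 3: m₀ = 29,740 kg, m_f = 29,740 − 21,700 = 8,040 kg; Δv = 309×9.8×ln(3.699) = 3028.2×1.3081 ≈ 3961 m/s.
Total Δv = 6204 + 3607 + 3961 = 13772 m/s.

Δv ≈ 13.8 km/s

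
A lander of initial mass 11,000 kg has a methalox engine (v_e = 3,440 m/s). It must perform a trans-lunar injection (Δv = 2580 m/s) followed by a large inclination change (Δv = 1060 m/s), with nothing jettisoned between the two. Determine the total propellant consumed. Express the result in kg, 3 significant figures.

total propellant consumed ≈ 7180 kg

After the first burn: m = 11000 × exp(−2580/3440.0) = 11000 × 0.47237 = 5,196.07 kg.
After the second burn: m = 5,196.07 × exp(−1060/3440.0) = 5,196.07 × 0.73481 = 3,818.12 kg.
Total propellant = m₀ − m_final = 11000 − 3,818.12 = 7,181.88 kg.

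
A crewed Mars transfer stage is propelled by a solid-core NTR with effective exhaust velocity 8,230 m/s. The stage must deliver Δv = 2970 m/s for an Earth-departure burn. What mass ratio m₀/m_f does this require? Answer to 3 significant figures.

mass ratio ≈ 1.43

m₀/m_f = exp(Δv / v_e) = exp(2970 / 8230.0) = exp(0.3609) = 1.4346.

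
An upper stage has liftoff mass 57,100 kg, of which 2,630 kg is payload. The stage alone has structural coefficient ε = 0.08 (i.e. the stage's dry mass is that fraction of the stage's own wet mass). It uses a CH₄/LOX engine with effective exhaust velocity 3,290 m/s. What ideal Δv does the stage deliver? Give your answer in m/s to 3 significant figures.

Δv ≈ 6910 m/s

Stage wet mass = m₀ − payload = 57,100 − 2,630 = 54,470 kg.
Stage dry mass = ε × stage wet mass = 0.08 × 54,470 = 4,357.6 kg.
Burnout mass m_f = stage dry + payload = 4,357.6 + 2,630 = 6,987.6 kg.
By the Tsiolkovsky rocket equation, Δv = v_e · ln(57,100/6,987.6) = 3290.0 × ln(8.172) = 3290.0 × 2.1007 ≈ 6911 m/s.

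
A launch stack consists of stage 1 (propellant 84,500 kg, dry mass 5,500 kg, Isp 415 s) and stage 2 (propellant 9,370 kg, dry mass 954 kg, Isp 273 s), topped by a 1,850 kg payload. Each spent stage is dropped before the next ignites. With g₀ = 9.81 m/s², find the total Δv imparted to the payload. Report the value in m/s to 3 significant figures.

Ignition mass of stage 1 = 84,500+5,500 + 9,370+954 + 1,850 = 102,174 kg.
Stage 1: m₀ = 102,174 kg, m_f = 102,174 − 84,500 = 17,674 kg; Δv = 415×9.81×ln(5.781) = 4071.2×1.7546 ≈ 7143 m/s.
Stage 2: m₀ = 12,174 kg, m_f = 12,174 − 9,370 = 2,804 kg; Δv = 273×9.81×ln(4.342) = 2678.1×1.4683 ≈ 3932 m/s.
Total Δv = 7143 + 3932 = 11075 m/s.

Δv ≈ 11100 m/s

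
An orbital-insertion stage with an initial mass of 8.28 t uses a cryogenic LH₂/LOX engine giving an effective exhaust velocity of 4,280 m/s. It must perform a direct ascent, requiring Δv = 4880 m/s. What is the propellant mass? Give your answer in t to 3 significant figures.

propellant mass ≈ 5.63 t

By the Tsiolkovsky rocket equation, m₀/m_f = exp(Δv / v_e) = exp(4880 / 4280.0) = exp(1.1402) = 3.1274.
m_f = 8.28 / 3.1274 = 2.64757 t, so propellant = m₀ − m_f = 8.28 − 2.64757 = 5.63243 t.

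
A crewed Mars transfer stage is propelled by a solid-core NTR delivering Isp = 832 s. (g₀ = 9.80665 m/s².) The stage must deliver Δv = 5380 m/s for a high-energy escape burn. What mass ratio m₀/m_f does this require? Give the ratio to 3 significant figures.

v_e = Isp · g₀ = 832 × 9.80665 = 8159.1 m/s.
m₀/m_f = exp(Δv / v_e) = exp(5380 / 8159.1) = exp(0.6594) = 1.9336.

mass ratio ≈ 1.93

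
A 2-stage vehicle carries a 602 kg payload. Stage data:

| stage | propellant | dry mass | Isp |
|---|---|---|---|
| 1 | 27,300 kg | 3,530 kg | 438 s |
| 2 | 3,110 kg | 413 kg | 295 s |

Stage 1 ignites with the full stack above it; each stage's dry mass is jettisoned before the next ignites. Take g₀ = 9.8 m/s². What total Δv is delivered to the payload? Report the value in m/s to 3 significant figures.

Ignition mass of stage 1 = 27,300+3,530 + 3,110+413 + 602 = 34,955 kg.
Stage 1: m₀ = 34,955 kg, m_f = 34,955 − 27,300 = 7,655 kg; Δv = 438×9.8×ln(4.566) = 4292.4×1.5187 ≈ 6519 m/s.
Stage 2: m₀ = 4,125 kg, m_f = 4,125 − 3,110 = 1,015 kg; Δv = 295×9.8×ln(4.064) = 2891.0×1.4022 ≈ 4054 m/s.
Total Δv = 6519 + 4054 = 10573 m/s.

Δv ≈ 10600 m/s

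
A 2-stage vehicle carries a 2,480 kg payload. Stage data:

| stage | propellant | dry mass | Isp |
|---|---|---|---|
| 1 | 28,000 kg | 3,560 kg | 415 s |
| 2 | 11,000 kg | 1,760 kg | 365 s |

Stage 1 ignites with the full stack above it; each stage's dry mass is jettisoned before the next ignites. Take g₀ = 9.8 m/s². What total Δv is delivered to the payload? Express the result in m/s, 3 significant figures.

Δv ≈ 8290 m/s

Ignition mass of stage 1 = 28,000+3,560 + 11,000+1,760 + 2,480 = 46,800 kg.
Stage 1: m₀ = 46,800 kg, m_f = 46,800 − 28,000 = 18,800 kg; Δv = 415×9.8×ln(2.489) = 4067.0×0.9120 ≈ 3709 m/s.
Stage 2: m₀ = 15,240 kg, m_f = 15,240 − 11,000 = 4,240 kg; Δv = 365×9.8×ln(3.594) = 3577.0×1.2794 ≈ 4576 m/s.
Total Δv = 3709 + 4576 = 8285 m/s.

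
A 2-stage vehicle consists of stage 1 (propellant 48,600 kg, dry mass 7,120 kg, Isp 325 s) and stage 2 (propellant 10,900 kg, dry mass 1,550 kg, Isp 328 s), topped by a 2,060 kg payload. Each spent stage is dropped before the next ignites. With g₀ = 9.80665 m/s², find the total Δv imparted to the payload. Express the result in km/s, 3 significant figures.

Ignition mass of stage 1 = 48,600+7,120 + 10,900+1,550 + 2,060 = 70,230 kg.
Stage 1: m₀ = 70,230 kg, m_f = 70,230 − 48,600 = 21,630 kg; Δv = 325×9.80665×ln(3.247) = 3187.2×1.1777 ≈ 3754 m/s.
Stage 2: m₀ = 14,510 kg, m_f = 14,510 − 10,900 = 3,610 kg; Δv = 328×9.80665×ln(4.019) = 3216.6×1.3911 ≈ 4475 m/s.
Total Δv = 3754 + 4475 = 8229 m/s.

Δv ≈ 8.23 km/s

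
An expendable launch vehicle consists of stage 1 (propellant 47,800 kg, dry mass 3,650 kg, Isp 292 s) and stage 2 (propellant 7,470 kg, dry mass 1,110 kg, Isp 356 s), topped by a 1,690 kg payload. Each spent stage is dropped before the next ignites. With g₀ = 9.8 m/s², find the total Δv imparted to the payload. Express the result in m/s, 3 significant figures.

Δv ≈ 8800 m/s

Ignition mass of stage 1 = 47,800+3,650 + 7,470+1,110 + 1,690 = 61,720 kg.
Stage 1: m₀ = 61,720 kg, m_f = 61,720 − 47,800 = 13,920 kg; Δv = 292×9.8×ln(4.434) = 2861.6×1.4893 ≈ 4262 m/s.
Stage 2: m₀ = 10,270 kg, m_f = 10,270 − 7,470 = 2,800 kg; Δv = 356×9.8×ln(3.668) = 3488.8×1.2996 ≈ 4534 m/s.
Total Δv = 4262 + 4534 = 8796 m/s.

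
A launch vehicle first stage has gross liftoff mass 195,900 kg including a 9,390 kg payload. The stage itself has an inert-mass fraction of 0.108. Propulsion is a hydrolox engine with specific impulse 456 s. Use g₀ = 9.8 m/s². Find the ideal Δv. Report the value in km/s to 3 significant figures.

Δv ≈ 8.46 km/s

Stage wet mass = m₀ − payload = 195,900 − 9,390 = 186,510 kg.
Stage dry mass = ε × stage wet mass = 0.108 × 186,510 = 20,143.1 kg.
Burnout mass m_f = stage dry + payload = 20,143.1 + 9,390 = 29,533.1 kg.
v_e = Isp · g₀ = 456 × 9.8 = 4468.8 m/s.
Using Δv = v_e ln(m₀/m_f): Δv = v_e · ln(195,900/29,533.1) = 4468.8 × ln(6.633) = 4468.8 × 1.8921 ≈ 8455 m/s.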